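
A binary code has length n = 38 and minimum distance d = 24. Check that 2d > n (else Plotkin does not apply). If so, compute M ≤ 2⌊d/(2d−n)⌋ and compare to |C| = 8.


Plotkin bound M ≤ 4; given |C| = 8 > bound (violated).

Check applicability: 2d = 48, n = 38.
2d − n = 10 > 0, so Plotkin applies.
Compute d/(2d−n) = 24/10 ≈ 2.4000.
⌊d/(2d−n)⌋ = 2.
Plotkin bound: M ≤ 2·2 = 4.
Given |C| = 8, check: VIOLATED.
This |C| is above the Plotkin bound, so no binary code with n = 38, d = 24 and 8 codewords exists.


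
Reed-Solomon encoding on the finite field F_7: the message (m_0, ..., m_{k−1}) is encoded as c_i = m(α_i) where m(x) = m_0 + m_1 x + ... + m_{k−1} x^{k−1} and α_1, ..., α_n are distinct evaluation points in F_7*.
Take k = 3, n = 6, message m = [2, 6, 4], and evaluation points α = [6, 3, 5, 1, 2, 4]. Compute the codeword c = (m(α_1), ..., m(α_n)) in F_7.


c = [0, 0, 6, 5, 2, 6]

Message polynomial: m(x) = 2 + 6·x + 4·x^2 (mod 7).
For each evaluation point α_i, compute m(α_i) mod 7:
  α_1 = 6: Horner steps 4 → 2 → 0, so m(6) = 0.
  α_2 = 3: Horner steps 4 → 4 → 0, so m(3) = 0.
  α_3 = 5: Horner steps 4 → 5 → 6, so m(5) = 6.
  α_4 = 1: Horner steps 4 → 3 → 5, so m(1) = 5.
  α_5 = 2: Horner steps 4 → 0 → 2, so m(2) = 2.
  α_6 = 4: Horner steps 4 → 1 → 6, so m(4) = 6.
Codeword c = [0, 0, 6, 5, 2, 6] ∈ F_7^6.


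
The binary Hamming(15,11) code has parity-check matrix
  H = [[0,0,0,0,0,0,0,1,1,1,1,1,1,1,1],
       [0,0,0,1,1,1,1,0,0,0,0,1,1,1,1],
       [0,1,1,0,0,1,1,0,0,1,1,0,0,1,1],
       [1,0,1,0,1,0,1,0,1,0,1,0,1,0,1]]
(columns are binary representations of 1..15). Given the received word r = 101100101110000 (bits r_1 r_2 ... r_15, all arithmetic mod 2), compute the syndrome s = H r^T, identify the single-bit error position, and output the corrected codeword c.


s = (1, 0, 0, 1)^T, error position = 9, corrected codeword c = 101100100110000

Compute s = H r^T mod 2 one row at a time:
  s_1 = 0 + 1 + 1 + 1 + 0 + 0 + 0 + 0 = 3 ≡ 1 (mod 2).
  s_2 = 1 + 0 + 0 + 1 + 0 + 0 + 0 + 0 = 2 ≡ 0 (mod 2).
  s_3 = 0 + 1 + 0 + 1 + 1 + 1 + 0 + 0 = 4 ≡ 0 (mod 2).
  s_4 = 1 + 1 + 0 + 1 + 1 + 1 + 0 + 0 = 5 ≡ 1 (mod 2).
s = (1, 0, 0, 1)^T — this equals column 9 of H (binary 1001), so error is at position 9.
Correct: flip bit 9 of r = 101100101110000 to get c = 101100100110000.


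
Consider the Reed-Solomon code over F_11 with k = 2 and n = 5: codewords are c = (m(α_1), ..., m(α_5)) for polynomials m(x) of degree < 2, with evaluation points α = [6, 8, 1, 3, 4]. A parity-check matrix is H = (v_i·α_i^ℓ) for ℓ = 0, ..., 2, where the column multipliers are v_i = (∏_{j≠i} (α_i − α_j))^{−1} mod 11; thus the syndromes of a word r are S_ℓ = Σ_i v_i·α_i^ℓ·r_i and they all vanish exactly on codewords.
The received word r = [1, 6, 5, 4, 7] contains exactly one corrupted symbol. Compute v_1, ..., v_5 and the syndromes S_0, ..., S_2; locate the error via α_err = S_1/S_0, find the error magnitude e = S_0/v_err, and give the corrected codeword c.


S = (9, 5, 4), error at position 4, error magnitude e = 5, c = [1, 6, 5, 10, 7].

Step 1: column multipliers v_i = (∏_{j≠i}(α_i − α_j))^{−1} mod 11.
  i = 1 (α = 6): (6−8)(6−1)(6−3)(6−4) = (−2)·5·3·2 = −60 ≡ 6, so v_1 = 6^{−1} = 2 (mod 11).
  i = 2 (α = 8): (8−6)(8−1)(8−3)(8−4) = 2·7·5·4 = 280 ≡ 5, so v_2 = 5^{−1} = 9 (mod 11).
  i = 3 (α = 1): (1−6)(1−8)(1−3)(1−4) = (−5)·(−7)·(−2)·(−3) = 210 ≡ 1, so v_3 = 1^{−1} = 1 (mod 11).
  i = 4 (α = 3): (3−6)(3−8)(3−1)(3−4) = (−3)·(−5)·2·(−1) = −30 ≡ 3, so v_4 = 3^{−1} = 4 (mod 11).
  i = 5 (α = 4): (4−6)(4−8)(4−1)(4−3) = (−2)·(−4)·3·1 = 24 ≡ 2, so v_5 = 2^{−1} = 6 (mod 11).
  v = [2, 9, 1, 4, 6].
Step 2: syndromes of r = [1, 6, 5, 4, 7] (all sums mod 11).
  S_0 = Σ v_i r_i = 2·1 + 9·6 + 1·5 + 4·4 + 6·7 = 119 ≡ 9.
  S_1 = Σ v_i α_i r_i = 2·6·1 + 9·8·6 + 1·1·5 + 4·3·4 + 6·4·7 = 665 ≡ 5.
  α_i^2 mod 11 = [3, 9, 1, 9, 5].
  S_2 = Σ v_i α_i^2 r_i = 2·3·1 + 9·9·6 + 1·1·5 + 4·9·4 + 6·5·7 = 851 ≡ 4.
  S = (9, 5, 4) ≠ 0, so r is not a codeword (an error is present).
Step 3: locate the error. For a single error e at position i, S_ℓ = v_i·e·α_i^ℓ, so α_err = S_1/S_0.
  S_0^{−1} = 9^{−1} = 5 (mod 11), so α_err = 5·5 = 25 ≡ 3 = α_4. Error position i = 4.
  Consistency check: S_2/S_1 = 4·9 = 36 ≡ 3 = α_err ✓ (single-error assumption holds).
Step 4: error magnitude e = S_0/v_4 = S_0·∏_{j≠4}(α_4 − α_j) = 9·3 = 27 ≡ 5 (mod 11).
Step 5: correct position 4: c_4 = r_4 − e = 4 − 5 ≡ 10 (mod 11). Hence c = [1, 6, 5, 10, 7].
  Check: interpolating c through the α_i gives m(x) = 8 + 8·x (degree < 2) with m(α_i) = c_i for every i, so c is indeed a codeword.


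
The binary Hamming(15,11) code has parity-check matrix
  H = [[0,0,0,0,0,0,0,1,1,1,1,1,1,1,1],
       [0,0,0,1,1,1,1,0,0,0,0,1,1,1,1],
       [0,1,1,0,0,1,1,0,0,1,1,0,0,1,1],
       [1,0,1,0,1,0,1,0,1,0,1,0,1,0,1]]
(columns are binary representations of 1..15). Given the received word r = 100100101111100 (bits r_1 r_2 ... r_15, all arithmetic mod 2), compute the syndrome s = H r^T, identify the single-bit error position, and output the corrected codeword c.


s = (1, 0, 1, 1)^T, error position = 11, corrected codeword c = 100100101101100

Compute s = H r^T mod 2 one row at a time:
  s_1 = 0 + 1 + 1 + 1 + 1 + 1 + 0 + 0 = 5 ≡ 1 (mod 2).
  s_2 = 1 + 0 + 0 + 1 + 1 + 1 + 0 + 0 = 4 ≡ 0 (mod 2).
  s_3 = 0 + 0 + 0 + 1 + 1 + 1 + 0 + 0 = 3 ≡ 1 (mod 2).
  s_4 = 1 + 0 + 0 + 1 + 1 + 1 + 1 + 0 = 5 ≡ 1 (mod 2).
s = (1, 0, 1, 1)^T — this equals column 11 of H (binary 1011), so error is at position 11.
Correct: flip bit 11 of r = 100100101111100 to get c = 100100101101100.


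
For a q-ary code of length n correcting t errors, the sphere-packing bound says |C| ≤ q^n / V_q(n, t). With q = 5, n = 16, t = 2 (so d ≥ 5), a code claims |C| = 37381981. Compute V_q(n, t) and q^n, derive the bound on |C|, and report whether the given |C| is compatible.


V_q(n, t) = 1985, q^n = 152587890625, Hamming bound = 76870473, |C| = 37381981 ≤ bound (satisfied).

Step 1: Compute V_q(n, t) = Σ_{j=0}^2 C(n, j) (q−1)^j.
  j = 0: C(16,0)·(4)^0 = 1·1 = 1.
  j = 1: C(16,1)·(4)^1 = 16·4 = 64.
  j = 2: C(16,2)·(4)^2 = 120·16 = 1920.
  V_q(n, t) = 1 + 64 + 1920 = 1985.
Step 2: q^n = 5^16 = 152587890625.
Step 3: Hamming bound ⌊q^n / V_q(n,t)⌋ = ⌊152587890625/1985⌋ = 76870473.
Step 4: Compare |C| = 37381981 to 76870473: satisfied.
The claimed |C| lies below the Hamming bound.


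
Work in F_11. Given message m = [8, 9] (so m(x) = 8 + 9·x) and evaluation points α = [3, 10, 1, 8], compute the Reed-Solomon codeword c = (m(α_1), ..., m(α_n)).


c = [2, 10, 6, 3]

Message polynomial: m(x) = 8 + 9·x (mod 11).
For each evaluation point α_i, compute m(α_i) mod 11:
  α_1 = 3: Horner steps 9 → 2, so m(3) = 2.
  α_2 = 10: Horner steps 9 → 10, so m(10) = 10.
  α_3 = 1: Horner steps 9 → 6, so m(1) = 6.
  α_4 = 8: Horner steps 9 → 3, so m(8) = 3.
Codeword c = [2, 10, 6, 3] ∈ F_11^4.


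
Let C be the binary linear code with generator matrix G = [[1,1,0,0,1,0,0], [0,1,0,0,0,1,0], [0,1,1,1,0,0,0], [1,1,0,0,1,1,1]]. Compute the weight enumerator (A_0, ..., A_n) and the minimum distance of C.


Weight distribution: A_0 = 1, A_2 = 3, A_3 = 6, A_4 = 1, A_5 = 2, A_6 = 3. Minimum distance d = 2.

Enumerate all 2^4 = 16 messages m ∈ F_2^4.
For each, compute codeword c = mG in F_2^7, then tally its weight.
  m = 0000 → c = 0000000, weight = 0.
  m = 1000 → c = 1100100, weight = 3.
  m = 0100 → c = 0100010, weight = 2.
  m = 1100 → c = 1000110, weight = 3.
  m = 0010 → c = 0111000, weight = 3.
  m = 1010 → c = 1011100, weight = 4.
  m = 0110 → c = 0011010, weight = 3.
  m = 1110 → c = 1111110, weight = 6.
  m = 0001 → c = 1100111, weight = 5.
  m = 1001 → c = 0000011, weight = 2.
  m = 0101 → c = 1000101, weight = 3.
  m = 1101 → c = 0100001, weight = 2.
  m = 0011 → c = 1011111, weight = 6.
  m = 1011 → c = 0111011, weight = 5.
  m = 0111 → c = 1111101, weight = 6.
  m = 1111 → c = 0011001, weight = 3.
Tally weights:
  weight 0: 1 codewords.
  weight 2: 3 codewords.
  weight 3: 6 codewords.
  weight 4: 1 codewords.
  weight 5: 2 codewords.
  weight 6: 3 codewords.
Minimum distance d = smallest w > 0 with A_w > 0 = 2.
Sanity: Σ A_w = 16 = 2^4 = 16 ✓.


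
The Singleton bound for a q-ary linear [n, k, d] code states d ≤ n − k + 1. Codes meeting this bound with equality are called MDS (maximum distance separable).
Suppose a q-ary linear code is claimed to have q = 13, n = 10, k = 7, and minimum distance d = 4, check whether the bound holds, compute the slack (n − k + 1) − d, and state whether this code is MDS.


Singleton RHS = n − k + 1 = 4, slack = 0, bound satisfied, MDS.

Singleton bound: d ≤ n − k + 1.
Here n = 10, k = 7, so n − k + 1 = 4.
Given d = 4, check d ≤ 4: YES.
Slack = (n − k + 1) − d = 0.
The code is MDS (slack = 0).
Description: the claimed parameters are [10, 7, 4]_13; such a code would be MDS (meets Singleton bound).


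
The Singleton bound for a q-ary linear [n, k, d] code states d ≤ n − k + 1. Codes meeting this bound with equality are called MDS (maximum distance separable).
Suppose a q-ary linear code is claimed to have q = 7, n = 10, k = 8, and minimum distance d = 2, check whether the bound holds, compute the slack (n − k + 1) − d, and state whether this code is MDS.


Singleton RHS = n − k + 1 = 3, slack = 1, bound satisfied, not MDS.

Singleton bound: d ≤ n − k + 1.
Here n = 10, k = 8, so n − k + 1 = 3.
Given d = 2, check d ≤ 3: YES.
Slack = (n − k + 1) − d = 1.
The code is NOT MDS (slack = 1 > 0).
Description: the claimed parameters are [10, 8, 2]_7; such a code would be non-MDS.


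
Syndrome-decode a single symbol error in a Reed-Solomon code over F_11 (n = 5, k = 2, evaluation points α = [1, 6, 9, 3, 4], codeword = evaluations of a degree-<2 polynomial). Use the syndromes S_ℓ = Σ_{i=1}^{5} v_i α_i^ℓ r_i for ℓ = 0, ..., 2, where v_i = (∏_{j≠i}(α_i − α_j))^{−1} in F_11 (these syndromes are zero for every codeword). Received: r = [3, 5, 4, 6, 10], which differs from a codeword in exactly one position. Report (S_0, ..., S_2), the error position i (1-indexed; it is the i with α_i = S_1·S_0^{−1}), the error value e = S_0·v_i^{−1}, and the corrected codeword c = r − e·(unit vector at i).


S = (1, 4, 5), error at position 5, error magnitude e = 8, c = [3, 5, 4, 6, 2].

Step 1: column multipliers v_i = (∏_{j≠i}(α_i − α_j))^{−1} mod 11.
  i = 1 (α = 1): (1−6)(1−9)(1−3)(1−4) = (−5)·(−8)·(−2)·(−3) = 240 ≡ 9, so v_1 = 9^{−1} = 5 (mod 11).
  i = 2 (α = 6): (6−1)(6−9)(6−3)(6−4) = 5·(−3)·3·2 = −90 ≡ 9, so v_2 = 9^{−1} = 5 (mod 11).
  i = 3 (α = 9): (9−1)(9−6)(9−3)(9−4) = 8·3·6·5 = 720 ≡ 5, so v_3 = 5^{−1} = 9 (mod 11).
  i = 4 (α = 3): (3−1)(3−6)(3−9)(3−4) = 2·(−3)·(−6)·(−1) = −36 ≡ 8, so v_4 = 8^{−1} = 7 (mod 11).
  i = 5 (α = 4): (4−1)(4−6)(4−9)(4−3) = 3·(−2)·(−5)·1 = 30 ≡ 8, so v_5 = 8^{−1} = 7 (mod 11).
  v = [5, 5, 9, 7, 7].
Step 2: syndromes of r = [3, 5, 4, 6, 10] (all sums mod 11).
  S_0 = Σ v_i r_i = 5·3 + 5·5 + 9·4 + 7·6 + 7·10 = 188 ≡ 1.
  S_1 = Σ v_i α_i r_i = 5·1·3 + 5·6·5 + 9·9·4 + 7·3·6 + 7·4·10 = 895 ≡ 4.
  α_i^2 mod 11 = [1, 3, 4, 9, 5].
  S_2 = Σ v_i α_i^2 r_i = 5·1·3 + 5·3·5 + 9·4·4 + 7·9·6 + 7·5·10 = 962 ≡ 5.
  S = (1, 4, 5) ≠ 0, so r is not a codeword (an error is present).
Step 3: locate the error. For a single error e at position i, S_ℓ = v_i·e·α_i^ℓ, so α_err = S_1/S_0.
  S_0^{−1} = 1^{−1} = 1 (mod 11), so α_err = 4·1 = 4 ≡ 4 = α_5. Error position i = 5.
  Consistency check: S_2/S_1 = 5·3 = 15 ≡ 4 = α_err ✓ (single-error assumption holds).
Step 4: error magnitude e = S_0/v_5 = S_0·∏_{j≠5}(α_5 − α_j) = 1·8 = 8 ≡ 8 (mod 11).
Step 5: correct position 5: c_5 = r_5 − e = 10 − 8 ≡ 2 (mod 11). Hence c = [3, 5, 4, 6, 2].
  Check: interpolating c through the α_i gives m(x) = 7 + 7·x (degree < 2) with m(α_i) = c_i for every i, so c is indeed a codeword.


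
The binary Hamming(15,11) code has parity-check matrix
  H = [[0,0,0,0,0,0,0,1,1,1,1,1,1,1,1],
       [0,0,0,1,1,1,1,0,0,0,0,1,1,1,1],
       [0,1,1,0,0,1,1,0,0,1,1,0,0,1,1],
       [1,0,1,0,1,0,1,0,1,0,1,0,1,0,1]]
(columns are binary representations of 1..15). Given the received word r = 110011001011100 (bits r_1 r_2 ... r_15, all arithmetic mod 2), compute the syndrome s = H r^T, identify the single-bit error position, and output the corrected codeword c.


s = (0, 0, 1, 1)^T, error position = 3, corrected codeword c = 111011001011100

Compute s = H r^T mod 2 one row at a time:
  s_1 = 0 + 1 + 0 + 1 + 1 + 1 + 0 + 0 = 4 ≡ 0 (mod 2).
  s_2 = 0 + 1 + 1 + 0 + 1 + 1 + 0 + 0 = 4 ≡ 0 (mod 2).
  s_3 = 1 + 0 + 1 + 0 + 0 + 1 + 0 + 0 = 3 ≡ 1 (mod 2).
  s_4 = 1 + 0 + 1 + 0 + 1 + 1 + 1 + 0 = 5 ≡ 1 (mod 2).
s = (0, 0, 1, 1)^T — this equals column 3 of H (binary 0011), so error is at position 3.
Correct: flip bit 3 of r = 110011001011100 to get c = 111011001011100.


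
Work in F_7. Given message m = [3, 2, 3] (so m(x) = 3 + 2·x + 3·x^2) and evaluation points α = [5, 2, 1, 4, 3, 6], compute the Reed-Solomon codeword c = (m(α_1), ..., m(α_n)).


c = [4, 5, 1, 3, 1, 4]

Message polynomial: m(x) = 3 + 2·x + 3·x^2 (mod 7).
For each evaluation point α_i, compute m(α_i) mod 7:
  α_1 = 5: Horner steps 3 → 3 → 4, so m(5) = 4.
  α_2 = 2: Horner steps 3 → 1 → 5, so m(2) = 5.
  α_3 = 1: Horner steps 3 → 5 → 1, so m(1) = 1.
  α_4 = 4: Horner steps 3 → 0 → 3, so m(4) = 3.
  α_5 = 3: Horner steps 3 → 4 → 1, so m(3) = 1.
  α_6 = 6: Horner steps 3 → 6 → 4, so m(6) = 4.
Codeword c = [4, 5, 1, 3, 1, 4] ∈ F_7^6.


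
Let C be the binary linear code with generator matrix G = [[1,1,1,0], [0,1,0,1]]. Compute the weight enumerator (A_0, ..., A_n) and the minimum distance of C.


Weight distribution: A_0 = 1, A_2 = 1, A_3 = 2. Minimum distance d = 2.

Enumerate all 2^2 = 4 messages m ∈ F_2^2.
For each, compute codeword c = mG in F_2^4, then tally its weight.
  m = 00 → c = 0000, weight = 0.
  m = 10 → c = 1110, weight = 3.
  m = 01 → c = 0101, weight = 2.
  m = 11 → c = 1011, weight = 3.
Tally weights:
  weight 0: 1 codewords.
  weight 2: 1 codewords.
  weight 3: 2 codewords.
Minimum distance d = smallest w > 0 with A_w > 0 = 2.
Sanity: Σ A_w = 4 = 2^2 = 4 ✓.


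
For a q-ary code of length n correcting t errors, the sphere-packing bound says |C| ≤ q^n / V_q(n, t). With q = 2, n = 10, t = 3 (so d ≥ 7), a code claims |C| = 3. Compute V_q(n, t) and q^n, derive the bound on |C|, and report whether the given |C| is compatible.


V_q(n, t) = 176, q^n = 1024, Hamming bound = 5, |C| = 3 ≤ bound (satisfied).

Step 1: Compute V_q(n, t) = Σ_{j=0}^3 C(n, j) (q−1)^j.
  j = 0: C(10,0)·(1)^0 = 1·1 = 1.
  j = 1: C(10,1)·(1)^1 = 10·1 = 10.
  j = 2: C(10,2)·(1)^2 = 45·1 = 45.
  j = 3: C(10,3)·(1)^3 = 120·1 = 120.
  V_q(n, t) = 1 + 10 + 45 + 120 = 176.
Step 2: q^n = 2^10 = 1024.
Step 3: Hamming bound ⌊q^n / V_q(n,t)⌋ = ⌊1024/176⌋ = 5.
Step 4: Compare |C| = 3 to 5: satisfied.
The claimed |C| lies below the Hamming bound.


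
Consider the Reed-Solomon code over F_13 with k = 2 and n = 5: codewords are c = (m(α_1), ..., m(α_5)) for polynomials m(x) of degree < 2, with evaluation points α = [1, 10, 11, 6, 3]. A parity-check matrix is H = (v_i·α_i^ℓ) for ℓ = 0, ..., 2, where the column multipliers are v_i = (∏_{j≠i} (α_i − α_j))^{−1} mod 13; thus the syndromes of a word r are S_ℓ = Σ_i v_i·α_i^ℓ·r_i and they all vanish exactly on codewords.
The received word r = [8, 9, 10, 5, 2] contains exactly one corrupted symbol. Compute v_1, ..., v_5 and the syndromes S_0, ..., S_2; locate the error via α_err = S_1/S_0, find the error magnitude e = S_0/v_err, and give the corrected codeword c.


S = (7, 7, 7), error at position 1, error magnitude e = 8, c = [0, 9, 10, 5, 2].

Step 1: column multipliers v_i = (∏_{j≠i}(α_i − α_j))^{−1} mod 13.
  i = 1 (α = 1): (1−10)(1−11)(1−6)(1−3) = (−9)·(−10)·(−5)·(−2) = 900 ≡ 3, so v_1 = 3^{−1} = 9 (mod 13).
  i = 2 (α = 10): (10−1)(10−11)(10−6)(10−3) = 9·(−1)·4·7 = −252 ≡ 8, so v_2 = 8^{−1} = 5 (mod 13).
  i = 3 (α = 11): (11−1)(11−10)(11−6)(11−3) = 10·1·5·8 = 400 ≡ 10, so v_3 = 10^{−1} = 4 (mod 13).
  i = 4 (α = 6): (6−1)(6−10)(6−11)(6−3) = 5·(−4)·(−5)·3 = 300 ≡ 1, so v_4 = 1^{−1} = 1 (mod 13).
  i = 5 (α = 3): (3−1)(3−10)(3−11)(3−6) = 2·(−7)·(−8)·(−3) = −336 ≡ 2, so v_5 = 2^{−1} = 7 (mod 13).
  v = [9, 5, 4, 1, 7].
Step 2: syndromes of r = [8, 9, 10, 5, 2] (all sums mod 13).
  S_0 = Σ v_i r_i = 9·8 + 5·9 + 4·10 + 1·5 + 7·2 = 176 ≡ 7.
  S_1 = Σ v_i α_i r_i = 9·1·8 + 5·10·9 + 4·11·10 + 1·6·5 + 7·3·2 = 1034 ≡ 7.
  α_i^2 mod 13 = [1, 9, 4, 10, 9].
  S_2 = Σ v_i α_i^2 r_i = 9·1·8 + 5·9·9 + 4·4·10 + 1·10·5 + 7·9·2 = 813 ≡ 7.
  S = (7, 7, 7) ≠ 0, so r is not a codeword (an error is present).
Step 3: locate the error. For a single error e at position i, S_ℓ = v_i·e·α_i^ℓ, so α_err = S_1/S_0.
  S_0^{−1} = 7^{−1} = 2 (mod 13), so α_err = 7·2 = 14 ≡ 1 = α_1. Error position i = 1.
  Consistency check: S_2/S_1 = 7·2 = 14 ≡ 1 = α_err ✓ (single-error assumption holds).
Step 4: error magnitude e = S_0/v_1 = S_0·∏_{j≠1}(α_1 − α_j) = 7·3 = 21 ≡ 8 (mod 13).
Step 5: correct position 1: c_1 = r_1 − e = 8 − 8 ≡ 0 (mod 13). Hence c = [0, 9, 10, 5, 2].
  Check: interpolating c through the α_i gives m(x) = 12 + 1·x (degree < 2) with m(α_i) = c_i for every i, so c is indeed a codeword.


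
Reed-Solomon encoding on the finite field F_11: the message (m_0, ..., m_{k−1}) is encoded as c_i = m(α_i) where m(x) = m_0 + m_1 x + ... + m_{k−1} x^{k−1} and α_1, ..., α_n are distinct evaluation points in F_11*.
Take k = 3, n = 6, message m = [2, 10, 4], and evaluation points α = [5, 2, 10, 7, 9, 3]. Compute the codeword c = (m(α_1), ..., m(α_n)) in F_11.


c = [9, 5, 7, 4, 9, 2]

Message polynomial: m(x) = 2 + 10·x + 4·x^2 (mod 11).
For each evaluation point α_i, compute m(α_i) mod 11:
  α_1 = 5: Horner steps 4 → 8 → 9, so m(5) = 9.
  α_2 = 2: Horner steps 4 → 7 → 5, so m(2) = 5.
  α_3 = 10: Horner steps 4 → 6 → 7, so m(10) = 7.
  α_4 = 7: Horner steps 4 → 5 → 4, so m(7) = 4.
  α_5 = 9: Horner steps 4 → 2 → 9, so m(9) = 9.
  α_6 = 3: Horner steps 4 → 0 → 2, so m(3) = 2.
Codeword c = [9, 5, 7, 4, 9, 2] ∈ F_11^6.


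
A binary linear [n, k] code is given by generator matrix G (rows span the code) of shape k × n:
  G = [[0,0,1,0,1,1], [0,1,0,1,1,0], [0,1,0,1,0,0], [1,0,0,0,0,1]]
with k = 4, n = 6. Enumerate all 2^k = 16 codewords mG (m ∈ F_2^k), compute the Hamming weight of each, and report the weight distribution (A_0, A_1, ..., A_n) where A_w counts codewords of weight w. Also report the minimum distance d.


Weight distribution: A_0 = 1, A_1 = 1, A_2 = 4, A_3 = 4, A_4 = 3, A_5 = 3. Minimum distance d = 1.

Enumerate all 2^4 = 16 messages m ∈ F_2^4.
For each, compute codeword c = mG in F_2^6, then tally its weight.
  m = 0000 → c = 000000, weight = 0.
  m = 1000 → c = 001011, weight = 3.
  m = 0100 → c = 010110, weight = 3.
  m = 1100 → c = 011101, weight = 4.
  m = 0010 → c = 010100, weight = 2.
  m = 1010 → c = 011111, weight = 5.
  m = 0110 → c = 000010, weight = 1.
  m = 1110 → c = 001001, weight = 2.
  m = 0001 → c = 100001, weight = 2.
  m = 1001 → c = 101010, weight = 3.
  m = 0101 → c = 110111, weight = 5.
  m = 1101 → c = 111100, weight = 4.
  m = 0011 → c = 110101, weight = 4.
  m = 1011 → c = 111110, weight = 5.
  m = 0111 → c = 100011, weight = 3.
  m = 1111 → c = 101000, weight = 2.
Tally weights:
  weight 0: 1 codewords.
  weight 1: 1 codewords.
  weight 2: 4 codewords.
  weight 3: 4 codewords.
  weight 4: 3 codewords.
  weight 5: 3 codewords.
Minimum distance d = smallest w > 0 with A_w > 0 = 1.
Sanity: Σ A_w = 16 = 2^4 = 16 ✓.


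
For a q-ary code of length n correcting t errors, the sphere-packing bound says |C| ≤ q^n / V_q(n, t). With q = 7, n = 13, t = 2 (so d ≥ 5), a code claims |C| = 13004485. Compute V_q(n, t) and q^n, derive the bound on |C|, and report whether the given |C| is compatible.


V_q(n, t) = 2887, q^n = 96889010407, Hamming bound = 33560446, |C| = 13004485 ≤ bound (satisfied).

Step 1: Compute V_q(n, t) = Σ_{j=0}^2 C(n, j) (q−1)^j.
  j = 0: C(13,0)·(6)^0 = 1·1 = 1.
  j = 1: C(13,1)·(6)^1 = 13·6 = 78.
  j = 2: C(13,2)·(6)^2 = 78·36 = 2808.
  V_q(n, t) = 1 + 78 + 2808 = 2887.
Step 2: q^n = 7^13 = 96889010407.
Step 3: Hamming bound ⌊q^n / V_q(n,t)⌋ = ⌊96889010407/2887⌋ = 33560446.
Step 4: Compare |C| = 13004485 to 33560446: satisfied.
The claimed |C| lies below the Hamming bound.


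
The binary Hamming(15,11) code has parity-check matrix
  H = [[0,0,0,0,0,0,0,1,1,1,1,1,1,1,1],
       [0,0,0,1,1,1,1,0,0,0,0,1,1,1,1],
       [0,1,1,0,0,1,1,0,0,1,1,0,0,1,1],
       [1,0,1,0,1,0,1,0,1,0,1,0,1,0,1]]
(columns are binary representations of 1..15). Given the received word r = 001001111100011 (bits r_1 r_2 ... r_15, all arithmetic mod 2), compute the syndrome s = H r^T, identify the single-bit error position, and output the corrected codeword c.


s = (1, 0, 0, 0)^T, error position = 8, corrected codeword c = 001001101100011

Compute s = H r^T mod 2 one row at a time:
  s_1 = 1 + 1 + 1 + 0 + 0 + 0 + 1 + 1 = 5 ≡ 1 (mod 2).
  s_2 = 0 + 0 + 1 + 1 + 0 + 0 + 1 + 1 = 4 ≡ 0 (mod 2).
  s_3 = 0 + 1 + 1 + 1 + 1 + 0 + 1 + 1 = 6 ≡ 0 (mod 2).
  s_4 = 0 + 1 + 0 + 1 + 1 + 0 + 0 + 1 = 4 ≡ 0 (mod 2).
s = (1, 0, 0, 0)^T — this equals column 8 of H (binary 1000), so error is at position 8.
Correct: flip bit 8 of r = 001001111100011 to get c = 001001101100011.


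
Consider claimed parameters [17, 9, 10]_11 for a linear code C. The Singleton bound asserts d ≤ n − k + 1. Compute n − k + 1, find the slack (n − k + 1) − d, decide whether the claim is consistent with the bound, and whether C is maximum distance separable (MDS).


Singleton RHS = n − k + 1 = 9, slack = -1, bound violated (no such code; not MDS).

Singleton bound: d ≤ n − k + 1.
Here n = 17, k = 9, so n − k + 1 = 9.
Given d = 10, check d ≤ 9: NO.
Slack = (n − k + 1) − d = -1.
The slack is negative: d = 10 exceeds n − k + 1 = 9 by 1, so the Singleton bound is violated and no linear [17, 9, 10]_11 code can exist. In particular it is not MDS (MDS requires d = n − k + 1 exactly).
Description: the claimed parameters are [17, 9, 10]_11; such a code would be impossible (violates the Singleton bound).


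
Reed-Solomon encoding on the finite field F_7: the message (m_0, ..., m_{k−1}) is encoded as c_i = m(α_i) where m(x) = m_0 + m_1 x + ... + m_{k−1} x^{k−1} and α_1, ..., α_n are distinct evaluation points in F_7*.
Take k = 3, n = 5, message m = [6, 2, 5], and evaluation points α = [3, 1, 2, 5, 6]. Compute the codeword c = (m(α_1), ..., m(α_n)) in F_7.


c = [1, 6, 2, 1, 2]

Message polynomial: m(x) = 6 + 2·x + 5·x^2 (mod 7).
For each evaluation point α_i, compute m(α_i) mod 7:
  α_1 = 3: Horner steps 5 → 3 → 1, so m(3) = 1.
  α_2 = 1: Horner steps 5 → 0 → 6, so m(1) = 6.
  α_3 = 2: Horner steps 5 → 5 → 2, so m(2) = 2.
  α_4 = 5: Horner steps 5 → 6 → 1, so m(5) = 1.
  α_5 = 6: Horner steps 5 → 4 → 2, so m(6) = 2.
Codeword c = [1, 6, 2, 1, 2] ∈ F_7^5.


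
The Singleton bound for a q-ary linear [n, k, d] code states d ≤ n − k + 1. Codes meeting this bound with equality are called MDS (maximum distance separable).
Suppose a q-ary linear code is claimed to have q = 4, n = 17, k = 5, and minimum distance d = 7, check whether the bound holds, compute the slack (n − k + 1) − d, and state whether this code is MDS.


Singleton RHS = n − k + 1 = 13, slack = 6, bound satisfied, not MDS.

Singleton bound: d ≤ n − k + 1.
Here n = 17, k = 5, so n − k + 1 = 13.
Given d = 7, check d ≤ 13: YES.
Slack = (n − k + 1) − d = 6.
The code is NOT MDS (slack = 6 > 0).
Description: the claimed parameters are [17, 5, 7]_4; such a code would be non-MDS.


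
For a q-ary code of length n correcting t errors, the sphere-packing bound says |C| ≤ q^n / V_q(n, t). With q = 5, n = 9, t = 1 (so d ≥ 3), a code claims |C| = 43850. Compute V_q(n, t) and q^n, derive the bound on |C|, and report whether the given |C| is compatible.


V_q(n, t) = 37, q^n = 1953125, Hamming bound = 52787, |C| = 43850 ≤ bound (satisfied).

Step 1: Compute V_q(n, t) = Σ_{j=0}^1 C(n, j) (q−1)^j.
  j = 0: C(9,0)·(4)^0 = 1·1 = 1.
  j = 1: C(9,1)·(4)^1 = 9·4 = 36.
  V_q(n, t) = 1 + 36 = 37.
Step 2: q^n = 5^9 = 1953125.
Step 3: Hamming bound ⌊q^n / V_q(n,t)⌋ = ⌊1953125/37⌋ = 52787.
Step 4: Compare |C| = 43850 to 52787: satisfied.
The claimed |C| lies below the Hamming bound.


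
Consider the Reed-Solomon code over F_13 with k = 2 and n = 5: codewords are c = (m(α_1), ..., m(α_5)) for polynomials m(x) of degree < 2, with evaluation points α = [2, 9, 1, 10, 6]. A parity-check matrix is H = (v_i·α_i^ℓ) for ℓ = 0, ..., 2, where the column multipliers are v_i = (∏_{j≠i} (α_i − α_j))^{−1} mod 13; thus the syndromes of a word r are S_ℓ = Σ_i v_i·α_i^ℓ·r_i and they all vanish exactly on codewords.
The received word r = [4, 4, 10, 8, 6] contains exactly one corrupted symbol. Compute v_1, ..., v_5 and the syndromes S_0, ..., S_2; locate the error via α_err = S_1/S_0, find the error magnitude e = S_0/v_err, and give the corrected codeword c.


S = (3, 1, 9), error at position 2, error magnitude e = 3, c = [4, 1, 10, 8, 6].

Step 1: column multipliers v_i = (∏_{j≠i}(α_i − α_j))^{−1} mod 13.
  i = 1 (α = 2): (2−9)(2−1)(2−10)(2−6) = (−7)·1·(−8)·(−4) = −224 ≡ 10, so v_1 = 10^{−1} = 4 (mod 13).
  i = 2 (α = 9): (9−2)(9−1)(9−10)(9−6) = 7·8·(−1)·3 = −168 ≡ 1, so v_2 = 1^{−1} = 1 (mod 13).
  i = 3 (α = 1): (1−2)(1−9)(1−10)(1−6) = (−1)·(−8)·(−9)·(−5) = 360 ≡ 9, so v_3 = 9^{−1} = 3 (mod 13).
  i = 4 (α = 10): (10−2)(10−9)(10−1)(10−6) = 8·1·9·4 = 288 ≡ 2, so v_4 = 2^{−1} = 7 (mod 13).
  i = 5 (α = 6): (6−2)(6−9)(6−1)(6−10) = 4·(−3)·5·(−4) = 240 ≡ 6, so v_5 = 6^{−1} = 11 (mod 13).
  v = [4, 1, 3, 7, 11].
Step 2: syndromes of r = [4, 4, 10, 8, 6] (all sums mod 13).
  S_0 = Σ v_i r_i = 4·4 + 1·4 + 3·10 + 7·8 + 11·6 = 172 ≡ 3.
  S_1 = Σ v_i α_i r_i = 4·2·4 + 1·9·4 + 3·1·10 + 7·10·8 + 11·6·6 = 1054 ≡ 1.
  α_i^2 mod 13 = [4, 3, 1, 9, 10].
  S_2 = Σ v_i α_i^2 r_i = 4·4·4 + 1·3·4 + 3·1·10 + 7·9·8 + 11·10·6 = 1270 ≡ 9.
  S = (3, 1, 9) ≠ 0, so r is not a codeword (an error is present).
Step 3: locate the error. For a single error e at position i, S_ℓ = v_i·e·α_i^ℓ, so α_err = S_1/S_0.
  S_0^{−1} = 3^{−1} = 9 (mod 13), so α_err = 1·9 = 9 ≡ 9 = α_2. Error position i = 2.
  Consistency check: S_2/S_1 = 9·1 = 9 ≡ 9 = α_err ✓ (single-error assumption holds).
Step 4: error magnitude e = S_0/v_2 = S_0·∏_{j≠2}(α_2 − α_j) = 3·1 = 3 ≡ 3 (mod 13).
Step 5: correct position 2: c_2 = r_2 − e = 4 − 3 ≡ 1 (mod 13). Hence c = [4, 1, 10, 8, 6].
  Check: interpolating c through the α_i gives m(x) = 3 + 7·x (degree < 2) with m(α_i) = c_i for every i, so c is indeed a codeword.


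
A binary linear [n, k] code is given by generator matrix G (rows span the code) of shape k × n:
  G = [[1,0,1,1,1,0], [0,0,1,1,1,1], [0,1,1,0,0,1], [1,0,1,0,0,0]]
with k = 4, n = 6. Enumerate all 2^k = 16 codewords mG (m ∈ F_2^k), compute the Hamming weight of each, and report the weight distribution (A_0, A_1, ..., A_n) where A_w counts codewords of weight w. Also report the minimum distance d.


Weight distribution: A_0 = 1, A_1 = 1, A_2 = 4, A_3 = 4, A_4 = 3, A_5 = 3. Minimum distance d = 1.

Enumerate all 2^4 = 16 messages m ∈ F_2^4.
For each, compute codeword c = mG in F_2^6, then tally its weight.
  m = 0000 → c = 000000, weight = 0.
  m = 1000 → c = 101110, weight = 4.
  m = 0100 → c = 001111, weight = 4.
  m = 1100 → c = 100001, weight = 2.
  m = 0010 → c = 011001, weight = 3.
  m = 1010 → c = 110111, weight = 5.
  m = 0110 → c = 010110, weight = 3.
  m = 1110 → c = 111000, weight = 3.
  m = 0001 → c = 101000, weight = 2.
  m = 1001 → c = 000110, weight = 2.
  m = 0101 → c = 100111, weight = 4.
  m = 1101 → c = 001001, weight = 2.
  m = 0011 → c = 110001, weight = 3.
  m = 1011 → c = 011111, weight = 5.
  m = 0111 → c = 111110, weight = 5.
  m = 1111 → c = 010000, weight = 1.
Tally weights:
  weight 0: 1 codewords.
  weight 1: 1 codewords.
  weight 2: 4 codewords.
  weight 3: 4 codewords.
  weight 4: 3 codewords.
  weight 5: 3 codewords.
Minimum distance d = smallest w > 0 with A_w > 0 = 1.
Sanity: Σ A_w = 16 = 2^4 = 16 ✓.


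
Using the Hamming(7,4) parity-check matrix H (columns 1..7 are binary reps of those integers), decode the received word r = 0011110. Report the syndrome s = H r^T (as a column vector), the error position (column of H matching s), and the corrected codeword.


s = (1, 0, 0)^T, error position = 4, corrected codeword c = 0010110

Compute s = H r^T mod 2 one row at a time:
  s_1 = 1 + 1 + 1 + 0 = 3 ≡ 1 (mod 2).
  s_2 = 0 + 1 + 1 + 0 = 2 ≡ 0 (mod 2).
  s_3 = 0 + 1 + 1 + 0 = 2 ≡ 0 (mod 2).
s = (1, 0, 0)^T — this equals column 4 of H (binary 100), so error is at position 4.
Correct: flip bit 4 of r = 0011110 to get c = 0010110.


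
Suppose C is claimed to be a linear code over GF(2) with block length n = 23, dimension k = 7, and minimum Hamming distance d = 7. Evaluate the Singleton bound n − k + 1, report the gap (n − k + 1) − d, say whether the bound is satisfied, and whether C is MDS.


Singleton RHS = n − k + 1 = 17, slack = 10, bound satisfied, not MDS.

Singleton bound: d ≤ n − k + 1.
Here n = 23, k = 7, so n − k + 1 = 17.
Given d = 7, check d ≤ 17: YES.
Slack = (n − k + 1) − d = 10.
The code is NOT MDS (slack = 10 > 0).
Description: the claimed parameters are [23, 7, 7]_2; such a code would be non-MDS.


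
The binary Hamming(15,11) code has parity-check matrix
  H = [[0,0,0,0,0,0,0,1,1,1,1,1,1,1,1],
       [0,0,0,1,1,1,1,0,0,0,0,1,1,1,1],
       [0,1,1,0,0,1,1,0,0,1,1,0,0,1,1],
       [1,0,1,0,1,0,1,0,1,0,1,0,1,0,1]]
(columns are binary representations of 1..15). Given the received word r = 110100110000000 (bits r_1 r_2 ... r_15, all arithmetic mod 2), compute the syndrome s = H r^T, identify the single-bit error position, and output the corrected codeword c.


s = (1, 0, 0, 0)^T, error position = 8, corrected codeword c = 110100100000000

Compute s = H r^T mod 2 one row at a time:
  s_1 = 1 + 0 + 0 + 0 + 0 + 0 + 0 + 0 = 1 ≡ 1 (mod 2).
  s_2 = 1 + 0 + 0 + 1 + 0 + 0 + 0 + 0 = 2 ≡ 0 (mod 2).
  s_3 = 1 + 0 + 0 + 1 + 0 + 0 + 0 + 0 = 2 ≡ 0 (mod 2).
  s_4 = 1 + 0 + 0 + 1 + 0 + 0 + 0 + 0 = 2 ≡ 0 (mod 2).
s = (1, 0, 0, 0)^T — this equals column 8 of H (binary 1000), so error is at position 8.
Correct: flip bit 8 of r = 110100110000000 to get c = 110100100000000.


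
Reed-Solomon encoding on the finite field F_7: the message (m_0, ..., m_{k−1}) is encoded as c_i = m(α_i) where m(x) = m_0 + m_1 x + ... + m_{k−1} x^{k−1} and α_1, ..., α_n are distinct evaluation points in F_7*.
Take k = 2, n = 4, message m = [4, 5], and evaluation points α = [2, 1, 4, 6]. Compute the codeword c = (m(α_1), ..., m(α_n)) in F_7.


c = [0, 2, 3, 6]

Message polynomial: m(x) = 4 + 5·x (mod 7).
For each evaluation point α_i, compute m(α_i) mod 7:
  α_1 = 2: Horner steps 5 → 0, so m(2) = 0.
  α_2 = 1: Horner steps 5 → 2, so m(1) = 2.
  α_3 = 4: Horner steps 5 → 3, so m(4) = 3.
  α_4 = 6: Horner steps 5 → 6, so m(6) = 6.
Codeword c = [0, 2, 3, 6] ∈ F_7^4.


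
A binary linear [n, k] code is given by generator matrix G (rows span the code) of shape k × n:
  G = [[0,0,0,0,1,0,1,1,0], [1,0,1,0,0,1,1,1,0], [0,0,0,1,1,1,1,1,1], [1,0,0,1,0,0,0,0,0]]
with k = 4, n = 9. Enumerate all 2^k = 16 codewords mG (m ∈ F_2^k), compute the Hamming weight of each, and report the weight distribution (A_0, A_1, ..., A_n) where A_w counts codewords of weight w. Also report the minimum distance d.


Weight distribution: A_0 = 1, A_2 = 1, A_3 = 4, A_4 = 3, A_5 = 4, A_6 = 3. Minimum distance d = 2.

Enumerate all 2^4 = 16 messages m ∈ F_2^4.
For each, compute codeword c = mG in F_2^9, then tally its weight.
  m = 0000 → c = 000000000, weight = 0.
  m = 1000 → c = 000010110, weight = 3.
  m = 0100 → c = 101001110, weight = 5.
  m = 1100 → c = 101011000, weight = 4.
  m = 0010 → c = 000111111, weight = 6.
  m = 1010 → c = 000101001, weight = 3.
  m = 0110 → c = 101110001, weight = 5.
  m = 1110 → c = 101100111, weight = 6.
  m = 0001 → c = 100100000, weight = 2.
  m = 1001 → c = 100110110, weight = 5.
  m = 0101 → c = 001101110, weight = 5.
  m = 1101 → c = 001111000, weight = 4.
  m = 0011 → c = 100011111, weight = 6.
  m = 1011 → c = 100001001, weight = 3.
  m = 0111 → c = 001010001, weight = 3.
  m = 1111 → c = 001000111, weight = 4.
Tally weights:
  weight 0: 1 codewords.
  weight 2: 1 codewords.
  weight 3: 4 codewords.
  weight 4: 3 codewords.
  weight 5: 4 codewords.
  weight 6: 3 codewords.
Minimum distance d = smallest w > 0 with A_w > 0 = 2.
Sanity: Σ A_w = 16 = 2^4 = 16 ✓.


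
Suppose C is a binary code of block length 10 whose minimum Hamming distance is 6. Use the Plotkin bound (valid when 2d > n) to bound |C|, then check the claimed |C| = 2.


Plotkin bound M ≤ 6; given |C| = 2 ≤ bound (satisfied).

Check applicability: 2d = 12, n = 10.
2d − n = 2 > 0, so Plotkin applies.
Compute d/(2d−n) = 6/2 ≈ 3.0000.
⌊d/(2d−n)⌋ = 3.
Plotkin bound: M ≤ 2·3 = 6.
Given |C| = 2, check: satisfied.
This |C| is below the Plotkin bound.


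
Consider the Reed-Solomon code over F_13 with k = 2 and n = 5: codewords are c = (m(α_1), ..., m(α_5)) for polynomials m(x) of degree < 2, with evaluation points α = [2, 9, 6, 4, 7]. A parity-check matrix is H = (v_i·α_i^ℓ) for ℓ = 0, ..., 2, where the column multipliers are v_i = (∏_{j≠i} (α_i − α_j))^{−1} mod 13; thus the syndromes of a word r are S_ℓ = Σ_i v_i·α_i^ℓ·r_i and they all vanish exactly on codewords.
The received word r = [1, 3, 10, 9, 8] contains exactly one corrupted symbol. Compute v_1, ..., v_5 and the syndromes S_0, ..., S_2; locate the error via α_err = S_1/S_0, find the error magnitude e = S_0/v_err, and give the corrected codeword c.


S = (10, 8, 9), error at position 3, error magnitude e = 6, c = [1, 3, 4, 9, 8].

Step 1: column multipliers v_i = (∏_{j≠i}(α_i − α_j))^{−1} mod 13.
  i = 1 (α = 2): (2−9)(2−6)(2−4)(2−7) = (−7)·(−4)·(−2)·(−5) = 280 ≡ 7, so v_1 = 7^{−1} = 2 (mod 13).
  i = 2 (α = 9): (9−2)(9−6)(9−4)(9−7) = 7·3·5·2 = 210 ≡ 2, so v_2 = 2^{−1} = 7 (mod 13).
  i = 3 (α = 6): (6−2)(6−9)(6−4)(6−7) = 4·(−3)·2·(−1) = 24 ≡ 11, so v_3 = 11^{−1} = 6 (mod 13).
  i = 4 (α = 4): (4−2)(4−9)(4−6)(4−7) = 2·(−5)·(−2)·(−3) = −60 ≡ 5, so v_4 = 5^{−1} = 8 (mod 13).
  i = 5 (α = 7): (7−2)(7−9)(7−6)(7−4) = 5·(−2)·1·3 = −30 ≡ 9, so v_5 = 9^{−1} = 3 (mod 13).
  v = [2, 7, 6, 8, 3].
Step 2: syndromes of r = [1, 3, 10, 9, 8] (all sums mod 13).
  S_0 = Σ v_i r_i = 2·1 + 7·3 + 6·10 + 8·9 + 3·8 = 179 ≡ 10.
  S_1 = Σ v_i α_i r_i = 2·2·1 + 7·9·3 + 6·6·10 + 8·4·9 + 3·7·8 = 1009 ≡ 8.
  α_i^2 mod 13 = [4, 3, 10, 3, 10].
  S_2 = Σ v_i α_i^2 r_i = 2·4·1 + 7·3·3 + 6·10·10 + 8·3·9 + 3·10·8 = 1127 ≡ 9.
  S = (10, 8, 9) ≠ 0, so r is not a codeword (an error is present).
Step 3: locate the error. For a single error e at position i, S_ℓ = v_i·e·α_i^ℓ, so α_err = S_1/S_0.
  S_0^{−1} = 10^{−1} = 4 (mod 13), so α_err = 8·4 = 32 ≡ 6 = α_3. Error position i = 3.
  Consistency check: S_2/S_1 = 9·5 = 45 ≡ 6 = α_err ✓ (single-error assumption holds).
Step 4: error magnitude e = S_0/v_3 = S_0·∏_{j≠3}(α_3 − α_j) = 10·11 = 110 ≡ 6 (mod 13).
Step 5: correct position 3: c_3 = r_3 − e = 10 − 6 ≡ 4 (mod 13). Hence c = [1, 3, 4, 9, 8].
  Check: interpolating c through the α_i gives m(x) = 6 + 4·x (degree < 2) with m(α_i) = c_i for every i, so c is indeed a codeword.


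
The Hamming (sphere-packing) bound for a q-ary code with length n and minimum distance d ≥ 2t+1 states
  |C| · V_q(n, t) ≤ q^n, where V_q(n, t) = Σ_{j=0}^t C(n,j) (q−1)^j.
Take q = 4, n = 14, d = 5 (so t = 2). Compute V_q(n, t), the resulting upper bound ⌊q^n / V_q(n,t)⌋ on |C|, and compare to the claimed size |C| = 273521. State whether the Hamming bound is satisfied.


V_q(n, t) = 862, q^n = 268435456, Hamming bound = 311410, |C| = 273521 ≤ bound (satisfied).

Step 1: Compute V_q(n, t) = Σ_{j=0}^2 C(n, j) (q−1)^j.
  j = 0: C(14,0)·(3)^0 = 1·1 = 1.
  j = 1: C(14,1)·(3)^1 = 14·3 = 42.
  j = 2: C(14,2)·(3)^2 = 91·9 = 819.
  V_q(n, t) = 1 + 42 + 819 = 862.
Step 2: q^n = 4^14 = 268435456.
Step 3: Hamming bound ⌊q^n / V_q(n,t)⌋ = ⌊268435456/862⌋ = 311410.
Step 4: Compare |C| = 273521 to 311410: satisfied.
The claimed |C| lies below the Hamming bound.


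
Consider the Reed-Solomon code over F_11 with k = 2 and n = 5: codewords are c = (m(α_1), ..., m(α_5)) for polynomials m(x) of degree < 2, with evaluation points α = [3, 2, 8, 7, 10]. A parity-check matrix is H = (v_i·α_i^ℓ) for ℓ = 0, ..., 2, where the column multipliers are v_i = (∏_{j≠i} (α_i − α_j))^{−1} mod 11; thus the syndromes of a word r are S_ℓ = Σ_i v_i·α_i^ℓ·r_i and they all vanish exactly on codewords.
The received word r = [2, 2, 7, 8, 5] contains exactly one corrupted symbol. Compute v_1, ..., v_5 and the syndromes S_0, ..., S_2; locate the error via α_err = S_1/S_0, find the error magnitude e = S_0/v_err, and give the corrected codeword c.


S = (4, 1, 3), error at position 1, error magnitude e = 1, c = [1, 2, 7, 8, 5].

Step 1: column multipliers v_i = (∏_{j≠i}(α_i − α_j))^{−1} mod 11.
  i = 1 (α = 3): (3−2)(3−8)(3−7)(3−10) = 1·(−5)·(−4)·(−7) = −140 ≡ 3, so v_1 = 3^{−1} = 4 (mod 11).
  i = 2 (α = 2): (2−3)(2−8)(2−7)(2−10) = (−1)·(−6)·(−5)·(−8) = 240 ≡ 9, so v_2 = 9^{−1} = 5 (mod 11).
  i = 3 (α = 8): (8−3)(8−2)(8−7)(8−10) = 5·6·1·(−2) = −60 ≡ 6, so v_3 = 6^{−1} = 2 (mod 11).
  i = 4 (α = 7): (7−3)(7−2)(7−8)(7−10) = 4·5·(−1)·(−3) = 60 ≡ 5, so v_4 = 5^{−1} = 9 (mod 11).
  i = 5 (α = 10): (10−3)(10−2)(10−8)(10−7) = 7·8·2·3 = 336 ≡ 6, so v_5 = 6^{−1} = 2 (mod 11).
  v = [4, 5, 2, 9, 2].
Step 2: syndromes of r = [2, 2, 7, 8, 5] (all sums mod 11).
  S_0 = Σ v_i r_i = 4·2 + 5·2 + 2·7 + 9·8 + 2·5 = 114 ≡ 4.
  S_1 = Σ v_i α_i r_i = 4·3·2 + 5·2·2 + 2·8·7 + 9·7·8 + 2·10·5 = 760 ≡ 1.
  α_i^2 mod 11 = [9, 4, 9, 5, 1].
  S_2 = Σ v_i α_i^2 r_i = 4·9·2 + 5·4·2 + 2·9·7 + 9·5·8 + 2·1·5 = 608 ≡ 3.
  S = (4, 1, 3) ≠ 0, so r is not a codeword (an error is present).
Step 3: locate the error. For a single error e at position i, S_ℓ = v_i·e·α_i^ℓ, so α_err = S_1/S_0.
  S_0^{−1} = 4^{−1} = 3 (mod 11), so α_err = 1·3 = 3 ≡ 3 = α_1. Error position i = 1.
  Consistency check: S_2/S_1 = 3·1 = 3 ≡ 3 = α_err ✓ (single-error assumption holds).
Step 4: error magnitude e = S_0/v_1 = S_0·∏_{j≠1}(α_1 − α_j) = 4·3 = 12 ≡ 1 (mod 11).
Step 5: correct position 1: c_1 = r_1 − e = 2 − 1 ≡ 1 (mod 11). Hence c = [1, 2, 7, 8, 5].
  Check: interpolating c through the α_i gives m(x) = 4 + 10·x (degree < 2) with m(α_i) = c_i for every i, so c is indeed a codeword.


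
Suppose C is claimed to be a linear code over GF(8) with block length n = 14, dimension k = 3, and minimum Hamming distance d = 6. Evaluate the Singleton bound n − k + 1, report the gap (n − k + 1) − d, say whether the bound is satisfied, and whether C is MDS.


Singleton RHS = n − k + 1 = 12, slack = 6, bound satisfied, not MDS.

Singleton bound: d ≤ n − k + 1.
Here n = 14, k = 3, so n − k + 1 = 12.
Given d = 6, check d ≤ 12: YES.
Slack = (n − k + 1) − d = 6.
The code is NOT MDS (slack = 6 > 0).
Description: the claimed parameters are [14, 3, 6]_8; such a code would be non-MDS.
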